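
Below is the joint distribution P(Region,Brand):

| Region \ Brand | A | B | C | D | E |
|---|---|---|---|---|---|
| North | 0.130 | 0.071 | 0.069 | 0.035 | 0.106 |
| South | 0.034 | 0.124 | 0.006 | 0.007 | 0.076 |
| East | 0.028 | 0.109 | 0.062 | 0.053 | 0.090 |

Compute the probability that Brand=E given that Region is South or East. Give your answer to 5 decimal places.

0.28183

P(Region=South) = 0.034 + 0.124 + 0.006 + 0.007 + 0.076 = 0.247.
P(Region=East) = 0.028 + 0.109 + 0.062 + 0.053 + 0.090 = 0.342.
P(Region ∈ {South, East}) = 0.247 + 0.342 = 0.589; P(Brand=E, Region ∈ {South, East}) = 0.076 + 0.090 = 0.166.
P(Brand=E | Region ∈ {South, East}) = 0.166/0.589 = 0.28183.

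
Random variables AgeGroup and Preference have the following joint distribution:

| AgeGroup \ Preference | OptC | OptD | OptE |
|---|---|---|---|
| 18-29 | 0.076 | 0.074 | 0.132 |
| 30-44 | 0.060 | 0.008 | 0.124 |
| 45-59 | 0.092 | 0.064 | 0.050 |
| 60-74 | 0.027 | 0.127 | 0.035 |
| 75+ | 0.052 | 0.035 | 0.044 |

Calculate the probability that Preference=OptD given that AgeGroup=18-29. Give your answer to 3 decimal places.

0.262

P(AgeGroup=18-29) = 0.076 + 0.074 + 0.132 = 0.282.
P(Preference=OptD | AgeGroup=18-29) = 0.074/0.282 = 0.262.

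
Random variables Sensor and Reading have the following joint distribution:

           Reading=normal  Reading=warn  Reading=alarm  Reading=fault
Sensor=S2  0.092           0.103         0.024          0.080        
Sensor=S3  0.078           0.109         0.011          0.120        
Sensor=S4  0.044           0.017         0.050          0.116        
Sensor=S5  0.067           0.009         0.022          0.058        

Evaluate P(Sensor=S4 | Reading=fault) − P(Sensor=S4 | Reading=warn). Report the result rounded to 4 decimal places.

0.2387

P(Reading=fault) = 0.080 + 0.120 + 0.116 + 0.058 = 0.374; P(Sensor=S4 | Reading=fault) = 0.116/0.374 = 0.31016.
P(Reading=warn) = 0.103 + 0.109 + 0.017 + 0.009 = 0.238; P(Sensor=S4 | Reading=warn) = 0.017/0.238 = 0.07143.
Difference = 0.2387.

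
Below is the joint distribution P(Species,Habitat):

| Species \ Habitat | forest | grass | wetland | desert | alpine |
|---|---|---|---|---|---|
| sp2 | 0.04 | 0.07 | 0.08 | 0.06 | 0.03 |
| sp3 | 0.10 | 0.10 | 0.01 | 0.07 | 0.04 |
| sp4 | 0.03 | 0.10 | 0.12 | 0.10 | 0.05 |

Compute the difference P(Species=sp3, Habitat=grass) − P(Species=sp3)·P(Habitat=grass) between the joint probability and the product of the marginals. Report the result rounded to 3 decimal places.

P(Species=sp3) = 0.10 + 0.10 + 0.01 + 0.07 + 0.04 = 0.32.
P(Habitat=grass) = 0.07 + 0.10 + 0.10 = 0.27.
P(Species=sp3, Habitat=grass) − P(Species=sp3)P(Habitat=grass) = 0.10 − 0.32×0.27 = 0.014.

0.014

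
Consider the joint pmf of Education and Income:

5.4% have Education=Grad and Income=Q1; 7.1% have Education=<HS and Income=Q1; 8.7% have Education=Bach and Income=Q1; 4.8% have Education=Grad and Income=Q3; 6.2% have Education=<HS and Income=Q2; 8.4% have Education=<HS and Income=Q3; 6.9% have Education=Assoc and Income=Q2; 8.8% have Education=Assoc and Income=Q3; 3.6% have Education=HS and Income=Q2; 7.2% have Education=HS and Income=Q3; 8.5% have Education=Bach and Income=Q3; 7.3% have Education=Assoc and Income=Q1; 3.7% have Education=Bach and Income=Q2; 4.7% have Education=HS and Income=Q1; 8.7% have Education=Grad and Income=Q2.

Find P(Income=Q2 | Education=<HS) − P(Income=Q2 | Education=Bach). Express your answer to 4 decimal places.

0.1087

P(Education=<HS) = 0.071 + 0.062 + 0.084 = 0.217; P(Income=Q2 | Education=<HS) = 0.062/0.217 = 0.28571.
P(Education=Bach) = 0.087 + 0.037 + 0.085 = 0.209; P(Income=Q2 | Education=Bach) = 0.037/0.209 = 0.17703.
Difference = 0.1087.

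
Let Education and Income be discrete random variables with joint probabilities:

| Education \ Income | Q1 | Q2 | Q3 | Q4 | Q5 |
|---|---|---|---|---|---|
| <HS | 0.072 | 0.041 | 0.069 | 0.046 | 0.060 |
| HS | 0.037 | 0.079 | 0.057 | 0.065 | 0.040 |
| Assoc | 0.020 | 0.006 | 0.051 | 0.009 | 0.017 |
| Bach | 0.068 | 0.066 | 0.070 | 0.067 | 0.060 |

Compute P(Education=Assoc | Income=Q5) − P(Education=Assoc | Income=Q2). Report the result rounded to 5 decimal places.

0.06480

P(Income=Q5) = 0.060 + 0.040 + 0.017 + 0.060 = 0.177; P(Education=Assoc | Income=Q5) = 0.017/0.177 = 0.096045.
P(Income=Q2) = 0.041 + 0.079 + 0.006 + 0.066 = 0.192; P(Education=Assoc | Income=Q2) = 0.006/0.192 = 0.031250.
Difference = 0.06480.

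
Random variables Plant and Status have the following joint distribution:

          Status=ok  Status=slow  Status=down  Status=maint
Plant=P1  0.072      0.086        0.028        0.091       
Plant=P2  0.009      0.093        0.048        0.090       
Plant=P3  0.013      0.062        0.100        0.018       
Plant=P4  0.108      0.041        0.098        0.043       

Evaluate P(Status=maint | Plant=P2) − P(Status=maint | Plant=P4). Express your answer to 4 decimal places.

P(Plant=P2) = 0.009 + 0.093 + 0.048 + 0.090 = 0.240; P(Status=maint | Plant=P2) = 0.090/0.240 = 0.37500.
P(Plant=P4) = 0.108 + 0.041 + 0.098 + 0.043 = 0.290; P(Status=maint | Plant=P4) = 0.043/0.290 = 0.14828.
Difference = 0.2267.

0.2267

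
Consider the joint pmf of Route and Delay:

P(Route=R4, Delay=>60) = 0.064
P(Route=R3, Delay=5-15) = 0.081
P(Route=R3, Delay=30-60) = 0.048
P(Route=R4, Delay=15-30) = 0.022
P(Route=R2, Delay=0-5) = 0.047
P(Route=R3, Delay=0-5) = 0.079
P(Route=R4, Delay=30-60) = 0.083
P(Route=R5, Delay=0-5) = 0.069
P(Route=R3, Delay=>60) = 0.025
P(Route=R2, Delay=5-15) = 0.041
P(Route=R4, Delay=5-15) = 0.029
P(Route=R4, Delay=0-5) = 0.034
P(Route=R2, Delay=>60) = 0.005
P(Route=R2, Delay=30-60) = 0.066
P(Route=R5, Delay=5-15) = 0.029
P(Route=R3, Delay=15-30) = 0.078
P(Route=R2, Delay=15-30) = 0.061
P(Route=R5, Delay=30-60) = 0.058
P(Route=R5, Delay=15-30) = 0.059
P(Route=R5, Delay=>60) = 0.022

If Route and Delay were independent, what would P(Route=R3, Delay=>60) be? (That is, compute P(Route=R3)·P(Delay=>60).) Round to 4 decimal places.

0.0361

P(Route=R3) = 0.079 + 0.081 + 0.078 + 0.048 + 0.025 = 0.311.
P(Delay=>60) = 0.005 + 0.025 + 0.064 + 0.022 = 0.116.
Product: 0.311 × 0.116 = 0.0361.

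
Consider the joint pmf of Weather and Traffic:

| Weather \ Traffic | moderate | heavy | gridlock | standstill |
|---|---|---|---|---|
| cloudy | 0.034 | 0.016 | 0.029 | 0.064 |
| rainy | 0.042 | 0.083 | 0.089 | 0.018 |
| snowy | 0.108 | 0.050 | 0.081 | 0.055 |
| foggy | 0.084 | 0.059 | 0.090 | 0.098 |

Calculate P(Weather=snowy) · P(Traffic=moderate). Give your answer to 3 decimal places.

P(Weather=snowy) = 0.108 + 0.050 + 0.081 + 0.055 = 0.294.
P(Traffic=moderate) = 0.034 + 0.042 + 0.108 + 0.084 = 0.268.
Product: 0.294 × 0.268 = 0.079.

0.079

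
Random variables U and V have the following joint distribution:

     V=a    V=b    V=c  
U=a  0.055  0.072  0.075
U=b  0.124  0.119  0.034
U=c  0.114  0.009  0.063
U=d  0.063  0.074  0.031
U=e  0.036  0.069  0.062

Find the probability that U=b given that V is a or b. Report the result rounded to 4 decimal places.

P(V=a) = 0.055 + 0.124 + 0.114 + 0.063 + 0.036 = 0.392.
P(V=b) = 0.072 + 0.119 + 0.009 + 0.074 + 0.069 = 0.343.
P(V ∈ {a, b}) = 0.392 + 0.343 = 0.735; P(U=b, V ∈ {a, b}) = 0.124 + 0.119 = 0.243.
P(U=b | V ∈ {a, b}) = 0.243/0.735 = 0.3306.

0.3306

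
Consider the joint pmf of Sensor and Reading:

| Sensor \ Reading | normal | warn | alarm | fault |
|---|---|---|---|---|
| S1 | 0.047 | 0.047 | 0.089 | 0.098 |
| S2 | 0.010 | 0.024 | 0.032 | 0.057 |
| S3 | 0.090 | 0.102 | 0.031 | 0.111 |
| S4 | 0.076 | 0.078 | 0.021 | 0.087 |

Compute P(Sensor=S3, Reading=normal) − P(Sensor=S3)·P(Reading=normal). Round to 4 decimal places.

P(Sensor=S3) = 0.090 + 0.102 + 0.031 + 0.111 = 0.334.
P(Reading=normal) = 0.047 + 0.010 + 0.090 + 0.076 = 0.223.
P(Sensor=S3, Reading=normal) − P(Sensor=S3)P(Reading=normal) = 0.090 − 0.334×0.223 = 0.0155.

0.0155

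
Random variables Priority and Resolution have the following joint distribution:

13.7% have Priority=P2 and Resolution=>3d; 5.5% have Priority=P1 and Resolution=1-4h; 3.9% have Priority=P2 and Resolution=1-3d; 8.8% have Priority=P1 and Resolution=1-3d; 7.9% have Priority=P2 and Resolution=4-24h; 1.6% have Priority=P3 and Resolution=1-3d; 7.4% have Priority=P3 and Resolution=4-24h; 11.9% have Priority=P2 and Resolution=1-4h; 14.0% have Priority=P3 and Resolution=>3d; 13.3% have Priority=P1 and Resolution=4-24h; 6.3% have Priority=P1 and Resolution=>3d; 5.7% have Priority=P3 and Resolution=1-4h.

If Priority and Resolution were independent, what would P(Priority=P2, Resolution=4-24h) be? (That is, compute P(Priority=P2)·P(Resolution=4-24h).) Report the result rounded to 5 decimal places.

0.10696

P(Priority=P2) = 0.119 + 0.079 + 0.039 + 0.137 = 0.374.
P(Resolution=4-24h) = 0.133 + 0.079 + 0.074 = 0.286.
Product: 0.374 × 0.286 = 0.10696.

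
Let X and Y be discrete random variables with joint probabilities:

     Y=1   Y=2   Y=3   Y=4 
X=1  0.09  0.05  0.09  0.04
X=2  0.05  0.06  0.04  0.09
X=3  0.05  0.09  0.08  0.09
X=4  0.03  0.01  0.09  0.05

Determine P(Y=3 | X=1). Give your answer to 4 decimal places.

0.3333

P(X=1) = 0.09 + 0.05 + 0.09 + 0.04 = 0.27.
P(Y=3 | X=1) = 0.09/0.27 = 0.3333.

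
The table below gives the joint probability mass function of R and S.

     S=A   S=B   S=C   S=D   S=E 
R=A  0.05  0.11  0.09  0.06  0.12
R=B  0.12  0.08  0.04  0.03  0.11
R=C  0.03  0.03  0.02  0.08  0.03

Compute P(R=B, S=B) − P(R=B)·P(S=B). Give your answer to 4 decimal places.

-0.0036

P(R=B) = 0.12 + 0.08 + 0.04 + 0.03 + 0.11 = 0.38.
P(S=B) = 0.11 + 0.08 + 0.03 = 0.22.
P(R=B, S=B) − P(R=B)P(S=B) = 0.08 − 0.38×0.22 = -0.0036.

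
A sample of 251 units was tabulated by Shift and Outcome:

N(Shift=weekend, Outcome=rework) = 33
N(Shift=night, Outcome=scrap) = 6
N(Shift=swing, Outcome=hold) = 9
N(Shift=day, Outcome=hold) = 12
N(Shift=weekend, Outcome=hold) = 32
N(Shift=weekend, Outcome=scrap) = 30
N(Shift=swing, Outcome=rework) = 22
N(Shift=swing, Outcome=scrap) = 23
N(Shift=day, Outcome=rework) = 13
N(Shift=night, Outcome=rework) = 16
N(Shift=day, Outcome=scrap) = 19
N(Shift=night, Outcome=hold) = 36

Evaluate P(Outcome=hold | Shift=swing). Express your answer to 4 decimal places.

0.1667

Total with Shift=swing: 22 + 23 + 9 = 54.
P(Outcome=hold | Shift=swing) = 9/54 = 0.1667.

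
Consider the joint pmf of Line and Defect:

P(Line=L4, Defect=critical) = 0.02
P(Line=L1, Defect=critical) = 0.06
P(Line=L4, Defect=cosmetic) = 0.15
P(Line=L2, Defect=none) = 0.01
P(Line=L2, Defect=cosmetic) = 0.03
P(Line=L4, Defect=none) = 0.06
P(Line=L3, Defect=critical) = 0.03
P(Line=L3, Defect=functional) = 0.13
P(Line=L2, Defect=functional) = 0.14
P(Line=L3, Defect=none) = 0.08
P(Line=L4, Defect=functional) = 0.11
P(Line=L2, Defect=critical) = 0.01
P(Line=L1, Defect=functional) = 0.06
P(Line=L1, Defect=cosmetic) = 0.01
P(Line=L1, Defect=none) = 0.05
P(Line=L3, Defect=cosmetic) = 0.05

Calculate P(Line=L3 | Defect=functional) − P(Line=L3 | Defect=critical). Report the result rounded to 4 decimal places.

P(Defect=functional) = 0.06 + 0.14 + 0.13 + 0.11 = 0.44; P(Line=L3 | Defect=functional) = 0.13/0.44 = 0.29545.
P(Defect=critical) = 0.06 + 0.01 + 0.03 + 0.02 = 0.12; P(Line=L3 | Defect=critical) = 0.03/0.12 = 0.25000.
Difference = 0.0455.

0.0455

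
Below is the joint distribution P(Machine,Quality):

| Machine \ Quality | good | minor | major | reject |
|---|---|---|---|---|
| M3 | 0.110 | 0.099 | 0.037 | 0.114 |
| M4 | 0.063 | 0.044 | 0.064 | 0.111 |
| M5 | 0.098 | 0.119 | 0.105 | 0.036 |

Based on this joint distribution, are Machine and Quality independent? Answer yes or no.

P(Machine=M5) = 0.358 and P(Quality=reject) = 0.261, so their product is 0.09344, but P(Machine=M5, Quality=reject) = 0.036. Since these differ, Machine and Quality are not independent.

no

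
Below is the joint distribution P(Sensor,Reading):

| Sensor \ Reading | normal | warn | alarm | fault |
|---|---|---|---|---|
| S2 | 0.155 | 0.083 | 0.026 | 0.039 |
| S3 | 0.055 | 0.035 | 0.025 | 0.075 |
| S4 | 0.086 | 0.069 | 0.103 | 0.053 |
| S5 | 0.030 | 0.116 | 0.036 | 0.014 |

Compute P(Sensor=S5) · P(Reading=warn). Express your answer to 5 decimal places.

P(Sensor=S5) = 0.030 + 0.116 + 0.036 + 0.014 = 0.196.
P(Reading=warn) = 0.083 + 0.035 + 0.069 + 0.116 = 0.303.
Product: 0.196 × 0.303 = 0.05939.

0.05939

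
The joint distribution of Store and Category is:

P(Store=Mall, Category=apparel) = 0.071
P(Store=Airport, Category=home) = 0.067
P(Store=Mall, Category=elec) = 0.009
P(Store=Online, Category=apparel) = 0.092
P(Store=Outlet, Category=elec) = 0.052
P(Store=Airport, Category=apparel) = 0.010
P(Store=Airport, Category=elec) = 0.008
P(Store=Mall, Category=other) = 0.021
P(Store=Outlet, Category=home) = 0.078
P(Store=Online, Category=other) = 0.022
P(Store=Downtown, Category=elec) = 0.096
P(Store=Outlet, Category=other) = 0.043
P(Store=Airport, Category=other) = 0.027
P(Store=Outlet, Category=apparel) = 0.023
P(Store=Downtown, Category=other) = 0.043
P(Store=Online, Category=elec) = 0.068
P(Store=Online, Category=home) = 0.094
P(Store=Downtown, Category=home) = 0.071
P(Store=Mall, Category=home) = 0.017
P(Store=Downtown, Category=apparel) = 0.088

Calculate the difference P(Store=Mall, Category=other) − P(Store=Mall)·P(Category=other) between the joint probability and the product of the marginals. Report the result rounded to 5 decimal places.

P(Store=Mall) = 0.071 + 0.009 + 0.017 + 0.021 = 0.118.
P(Category=other) = 0.043 + 0.021 + 0.027 + 0.043 + 0.022 = 0.156.
P(Store=Mall, Category=other) − P(Store=Mall)P(Category=other) = 0.021 − 0.118×0.156 = 0.00259.

0.00259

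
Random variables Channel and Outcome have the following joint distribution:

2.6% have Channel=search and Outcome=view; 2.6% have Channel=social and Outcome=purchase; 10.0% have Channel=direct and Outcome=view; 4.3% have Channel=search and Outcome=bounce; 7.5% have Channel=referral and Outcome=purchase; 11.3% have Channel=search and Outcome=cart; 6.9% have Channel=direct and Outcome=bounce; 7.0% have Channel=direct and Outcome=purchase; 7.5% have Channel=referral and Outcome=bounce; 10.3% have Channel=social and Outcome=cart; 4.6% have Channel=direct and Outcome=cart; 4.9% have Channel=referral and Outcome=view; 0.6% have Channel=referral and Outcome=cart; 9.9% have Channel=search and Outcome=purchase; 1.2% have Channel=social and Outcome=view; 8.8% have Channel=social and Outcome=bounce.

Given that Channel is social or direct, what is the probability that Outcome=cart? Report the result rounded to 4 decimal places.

P(Channel=social) = 0.088 + 0.012 + 0.103 + 0.026 = 0.229.
P(Channel=direct) = 0.069 + 0.100 + 0.046 + 0.070 = 0.285.
P(Channel ∈ {social, direct}) = 0.229 + 0.285 = 0.514; P(Outcome=cart, Channel ∈ {social, direct}) = 0.103 + 0.046 = 0.149.
P(Outcome=cart | Channel ∈ {social, direct}) = 0.149/0.514 = 0.2899.

0.2899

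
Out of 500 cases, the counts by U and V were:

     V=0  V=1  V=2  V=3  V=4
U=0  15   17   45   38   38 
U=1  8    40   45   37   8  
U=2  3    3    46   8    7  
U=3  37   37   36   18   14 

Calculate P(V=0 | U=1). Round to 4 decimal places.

Total with U=1: 8 + 40 + 45 + 37 + 8 = 138.
P(V=0 | U=1) = 8/138 = 0.0580.

0.0580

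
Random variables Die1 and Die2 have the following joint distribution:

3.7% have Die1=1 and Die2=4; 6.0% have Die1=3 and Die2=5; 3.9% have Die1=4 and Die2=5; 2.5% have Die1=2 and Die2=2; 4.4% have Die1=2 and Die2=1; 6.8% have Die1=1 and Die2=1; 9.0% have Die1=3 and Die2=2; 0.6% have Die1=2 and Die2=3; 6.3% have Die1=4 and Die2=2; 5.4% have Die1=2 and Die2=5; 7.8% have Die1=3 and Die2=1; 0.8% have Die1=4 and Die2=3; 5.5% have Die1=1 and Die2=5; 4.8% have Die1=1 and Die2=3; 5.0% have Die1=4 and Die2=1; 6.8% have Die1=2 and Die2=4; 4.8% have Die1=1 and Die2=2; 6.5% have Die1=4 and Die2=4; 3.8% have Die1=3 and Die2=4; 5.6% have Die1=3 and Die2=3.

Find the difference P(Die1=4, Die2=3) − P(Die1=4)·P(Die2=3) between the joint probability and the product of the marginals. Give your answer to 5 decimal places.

-0.01855

P(Die1=4) = 0.050 + 0.063 + 0.008 + 0.065 + 0.039 = 0.225.
P(Die2=3) = 0.048 + 0.006 + 0.056 + 0.008 = 0.118.
P(Die1=4, Die2=3) − P(Die1=4)P(Die2=3) = 0.008 − 0.225×0.118 = -0.01855.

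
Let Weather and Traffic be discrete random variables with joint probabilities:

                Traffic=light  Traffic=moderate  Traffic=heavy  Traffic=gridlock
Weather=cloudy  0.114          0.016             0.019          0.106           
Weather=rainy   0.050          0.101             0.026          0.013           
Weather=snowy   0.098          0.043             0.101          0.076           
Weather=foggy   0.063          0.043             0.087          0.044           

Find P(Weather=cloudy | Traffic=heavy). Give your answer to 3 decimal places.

0.082

P(Traffic=heavy) = 0.019 + 0.026 + 0.101 + 0.087 = 0.233.
P(Weather=cloudy | Traffic=heavy) = 0.019/0.233 = 0.082.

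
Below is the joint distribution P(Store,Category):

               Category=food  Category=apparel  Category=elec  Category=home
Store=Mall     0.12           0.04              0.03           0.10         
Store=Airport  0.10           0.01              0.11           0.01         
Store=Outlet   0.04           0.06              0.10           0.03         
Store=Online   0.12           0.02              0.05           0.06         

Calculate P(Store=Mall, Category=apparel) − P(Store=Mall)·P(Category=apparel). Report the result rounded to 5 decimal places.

0.00230

P(Store=Mall) = 0.12 + 0.04 + 0.03 + 0.10 = 0.29.
P(Category=apparel) = 0.04 + 0.01 + 0.06 + 0.02 = 0.13.
P(Store=Mall, Category=apparel) − P(Store=Mall)P(Category=apparel) = 0.04 − 0.29×0.13 = 0.00230.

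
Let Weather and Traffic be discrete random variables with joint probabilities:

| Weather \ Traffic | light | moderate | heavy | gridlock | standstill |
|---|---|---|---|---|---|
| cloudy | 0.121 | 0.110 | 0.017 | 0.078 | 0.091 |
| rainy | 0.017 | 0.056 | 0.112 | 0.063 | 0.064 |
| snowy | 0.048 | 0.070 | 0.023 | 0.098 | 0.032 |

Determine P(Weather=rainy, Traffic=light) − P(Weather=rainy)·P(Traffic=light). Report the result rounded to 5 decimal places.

-0.04103

P(Weather=rainy) = 0.017 + 0.056 + 0.112 + 0.063 + 0.064 = 0.312.
P(Traffic=light) = 0.121 + 0.017 + 0.048 = 0.186.
P(Weather=rainy, Traffic=light) − P(Weather=rainy)P(Traffic=light) = 0.017 − 0.312×0.186 = -0.04103.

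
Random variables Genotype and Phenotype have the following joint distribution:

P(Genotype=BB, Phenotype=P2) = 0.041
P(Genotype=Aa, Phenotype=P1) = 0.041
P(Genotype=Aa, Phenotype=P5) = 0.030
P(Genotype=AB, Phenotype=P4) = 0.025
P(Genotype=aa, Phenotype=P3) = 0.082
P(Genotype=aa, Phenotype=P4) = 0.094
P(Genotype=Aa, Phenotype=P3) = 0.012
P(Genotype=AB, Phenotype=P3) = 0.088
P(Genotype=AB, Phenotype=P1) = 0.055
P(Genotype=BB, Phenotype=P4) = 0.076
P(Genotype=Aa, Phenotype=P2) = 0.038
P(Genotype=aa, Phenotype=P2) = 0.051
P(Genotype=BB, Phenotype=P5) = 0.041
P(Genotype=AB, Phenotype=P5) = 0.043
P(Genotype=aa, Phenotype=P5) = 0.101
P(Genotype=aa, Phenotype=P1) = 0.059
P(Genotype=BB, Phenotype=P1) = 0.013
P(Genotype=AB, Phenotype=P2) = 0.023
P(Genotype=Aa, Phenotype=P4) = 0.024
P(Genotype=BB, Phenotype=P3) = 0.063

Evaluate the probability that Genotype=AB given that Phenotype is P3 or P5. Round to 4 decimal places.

0.2848

P(Phenotype=P3) = 0.012 + 0.082 + 0.088 + 0.063 = 0.245.
P(Phenotype=P5) = 0.030 + 0.101 + 0.043 + 0.041 = 0.215.
P(Phenotype ∈ {P3, P5}) = 0.245 + 0.215 = 0.460; P(Genotype=AB, Phenotype ∈ {P3, P5}) = 0.088 + 0.043 = 0.131.
P(Genotype=AB | Phenotype ∈ {P3, P5}) = 0.131/0.460 = 0.2848.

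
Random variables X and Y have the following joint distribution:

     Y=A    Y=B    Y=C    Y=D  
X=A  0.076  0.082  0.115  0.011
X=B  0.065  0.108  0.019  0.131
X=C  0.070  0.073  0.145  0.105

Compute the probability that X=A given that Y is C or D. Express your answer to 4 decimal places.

0.2395

P(Y=C) = 0.115 + 0.019 + 0.145 = 0.279.
P(Y=D) = 0.011 + 0.131 + 0.105 = 0.247.
P(Y ∈ {C, D}) = 0.279 + 0.247 = 0.526; P(X=A, Y ∈ {C, D}) = 0.115 + 0.011 = 0.126.
P(X=A | Y ∈ {C, D}) = 0.126/0.526 = 0.2395.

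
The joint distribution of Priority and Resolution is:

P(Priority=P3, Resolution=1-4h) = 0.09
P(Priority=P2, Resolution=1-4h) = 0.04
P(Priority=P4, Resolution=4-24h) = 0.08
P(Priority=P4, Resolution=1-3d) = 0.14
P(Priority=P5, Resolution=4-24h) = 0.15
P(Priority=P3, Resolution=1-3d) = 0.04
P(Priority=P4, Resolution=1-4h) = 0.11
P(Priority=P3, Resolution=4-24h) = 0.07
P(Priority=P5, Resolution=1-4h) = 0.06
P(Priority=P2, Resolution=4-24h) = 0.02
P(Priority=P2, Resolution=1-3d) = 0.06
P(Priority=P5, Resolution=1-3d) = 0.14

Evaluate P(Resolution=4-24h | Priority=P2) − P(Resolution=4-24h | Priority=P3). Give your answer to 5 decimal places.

P(Priority=P2) = 0.04 + 0.02 + 0.06 = 0.12; P(Resolution=4-24h | Priority=P2) = 0.02/0.12 = 0.166667.
P(Priority=P3) = 0.09 + 0.07 + 0.04 = 0.20; P(Resolution=4-24h | Priority=P3) = 0.07/0.20 = 0.350000.
Difference = -0.18333.

-0.18333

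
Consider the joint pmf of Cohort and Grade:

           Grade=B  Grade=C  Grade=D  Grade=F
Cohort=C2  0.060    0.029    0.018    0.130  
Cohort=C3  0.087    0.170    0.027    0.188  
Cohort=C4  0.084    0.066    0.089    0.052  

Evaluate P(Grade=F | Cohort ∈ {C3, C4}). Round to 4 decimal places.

P(Cohort=C3) = 0.087 + 0.170 + 0.027 + 0.188 = 0.472.
P(Cohort=C4) = 0.084 + 0.066 + 0.089 + 0.052 = 0.291.
P(Cohort ∈ {C3, C4}) = 0.472 + 0.291 = 0.763; P(Grade=F, Cohort ∈ {C3, C4}) = 0.188 + 0.052 = 0.240.
P(Grade=F | Cohort ∈ {C3, C4}) = 0.240/0.763 = 0.3145.

0.3145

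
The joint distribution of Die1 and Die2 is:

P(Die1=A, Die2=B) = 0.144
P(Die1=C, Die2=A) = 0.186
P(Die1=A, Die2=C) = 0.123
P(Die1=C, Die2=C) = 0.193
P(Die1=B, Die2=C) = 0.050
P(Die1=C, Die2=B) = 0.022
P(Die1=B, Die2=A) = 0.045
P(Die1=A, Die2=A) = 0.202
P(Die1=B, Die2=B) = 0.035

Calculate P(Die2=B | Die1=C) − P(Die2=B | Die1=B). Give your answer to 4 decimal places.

-0.2144

P(Die1=C) = 0.186 + 0.022 + 0.193 = 0.401; P(Die2=B | Die1=C) = 0.022/0.401 = 0.05486.
P(Die1=B) = 0.045 + 0.035 + 0.050 = 0.130; P(Die2=B | Die1=B) = 0.035/0.130 = 0.26923.
Difference = -0.2144.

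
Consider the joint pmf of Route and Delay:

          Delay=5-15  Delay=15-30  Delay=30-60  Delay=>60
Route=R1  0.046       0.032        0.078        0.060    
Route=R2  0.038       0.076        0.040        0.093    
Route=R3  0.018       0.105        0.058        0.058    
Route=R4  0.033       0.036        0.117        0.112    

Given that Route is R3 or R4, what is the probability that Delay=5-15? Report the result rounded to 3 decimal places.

P(Route=R3) = 0.018 + 0.105 + 0.058 + 0.058 = 0.239.
P(Route=R4) = 0.033 + 0.036 + 0.117 + 0.112 = 0.298.
P(Route ∈ {R3, R4}) = 0.239 + 0.298 = 0.537; P(Delay=5-15, Route ∈ {R3, R4}) = 0.018 + 0.033 = 0.051.
P(Delay=5-15 | Route ∈ {R3, R4}) = 0.051/0.537 = 0.095.

0.095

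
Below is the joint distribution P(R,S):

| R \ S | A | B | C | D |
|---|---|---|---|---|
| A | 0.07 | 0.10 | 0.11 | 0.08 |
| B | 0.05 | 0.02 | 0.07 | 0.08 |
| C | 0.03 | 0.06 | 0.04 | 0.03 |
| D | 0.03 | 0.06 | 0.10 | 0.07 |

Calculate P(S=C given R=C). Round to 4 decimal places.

P(R=C) = 0.03 + 0.06 + 0.04 + 0.03 = 0.16.
P(S=C | R=C) = 0.04/0.16 = 0.2500.

0.2500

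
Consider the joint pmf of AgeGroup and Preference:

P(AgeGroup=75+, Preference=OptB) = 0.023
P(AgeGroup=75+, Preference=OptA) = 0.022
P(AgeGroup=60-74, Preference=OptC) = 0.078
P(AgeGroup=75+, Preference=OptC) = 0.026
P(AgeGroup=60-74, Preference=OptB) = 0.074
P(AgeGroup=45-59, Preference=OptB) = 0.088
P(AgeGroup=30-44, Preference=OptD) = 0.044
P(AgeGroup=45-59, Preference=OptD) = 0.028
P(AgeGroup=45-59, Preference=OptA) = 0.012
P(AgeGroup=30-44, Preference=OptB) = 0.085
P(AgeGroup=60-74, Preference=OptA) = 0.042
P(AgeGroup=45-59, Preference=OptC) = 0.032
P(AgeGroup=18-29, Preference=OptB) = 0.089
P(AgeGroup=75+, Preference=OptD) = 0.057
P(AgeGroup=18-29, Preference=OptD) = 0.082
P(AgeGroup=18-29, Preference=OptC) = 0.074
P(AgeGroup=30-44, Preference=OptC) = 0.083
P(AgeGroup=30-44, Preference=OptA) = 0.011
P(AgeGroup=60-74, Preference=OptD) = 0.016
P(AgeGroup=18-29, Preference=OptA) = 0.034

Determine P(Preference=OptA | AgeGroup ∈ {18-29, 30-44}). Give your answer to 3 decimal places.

0.090

P(AgeGroup=18-29) = 0.034 + 0.089 + 0.074 + 0.082 = 0.279.
P(AgeGroup=30-44) = 0.011 + 0.085 + 0.083 + 0.044 = 0.223.
P(AgeGroup ∈ {18-29, 30-44}) = 0.279 + 0.223 = 0.502; P(Preference=OptA, AgeGroup ∈ {18-29, 30-44}) = 0.034 + 0.011 = 0.045.
P(Preference=OptA | AgeGroup ∈ {18-29, 30-44}) = 0.045/0.502 = 0.090.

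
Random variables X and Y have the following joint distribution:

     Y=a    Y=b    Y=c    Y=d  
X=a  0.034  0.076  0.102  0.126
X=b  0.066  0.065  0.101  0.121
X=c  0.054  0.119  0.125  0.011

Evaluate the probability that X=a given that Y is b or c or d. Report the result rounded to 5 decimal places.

0.35934

P(Y=b) = 0.076 + 0.065 + 0.119 = 0.260.
P(Y=c) = 0.102 + 0.101 + 0.125 = 0.328.
P(Y=d) = 0.126 + 0.121 + 0.011 = 0.258.
P(Y ∈ {b, c, d}) = 0.260 + 0.328 + 0.258 = 0.846; P(X=a, Y ∈ {b, c, d}) = 0.076 + 0.102 + 0.126 = 0.304.
P(X=a | Y ∈ {b, c, d}) = 0.304/0.846 = 0.35934.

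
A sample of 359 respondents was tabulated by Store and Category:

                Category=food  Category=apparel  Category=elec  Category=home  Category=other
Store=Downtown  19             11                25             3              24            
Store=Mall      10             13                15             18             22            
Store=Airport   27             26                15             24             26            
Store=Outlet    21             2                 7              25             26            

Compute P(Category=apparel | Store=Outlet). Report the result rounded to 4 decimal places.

0.0247

Total with Store=Outlet: 21 + 2 + 7 + 25 + 26 = 81.
P(Category=apparel | Store=Outlet) = 2/81 = 0.0247.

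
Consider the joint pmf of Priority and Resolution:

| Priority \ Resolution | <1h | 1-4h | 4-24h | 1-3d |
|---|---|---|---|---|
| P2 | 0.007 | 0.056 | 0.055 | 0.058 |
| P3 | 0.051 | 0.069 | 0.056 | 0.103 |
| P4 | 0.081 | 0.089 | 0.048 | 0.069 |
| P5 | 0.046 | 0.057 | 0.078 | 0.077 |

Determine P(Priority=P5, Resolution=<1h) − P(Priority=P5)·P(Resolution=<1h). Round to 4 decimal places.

-0.0017

P(Priority=P5) = 0.046 + 0.057 + 0.078 + 0.077 = 0.258.
P(Resolution=<1h) = 0.007 + 0.051 + 0.081 + 0.046 = 0.185.
P(Priority=P5, Resolution=<1h) − P(Priority=P5)P(Resolution=<1h) = 0.046 − 0.258×0.185 = -0.0017.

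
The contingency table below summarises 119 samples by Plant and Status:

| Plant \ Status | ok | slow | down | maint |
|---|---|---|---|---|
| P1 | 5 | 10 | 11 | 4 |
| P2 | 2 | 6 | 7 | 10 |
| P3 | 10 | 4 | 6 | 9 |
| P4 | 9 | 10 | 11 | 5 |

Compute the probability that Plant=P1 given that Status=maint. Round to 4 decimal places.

Total with Status=maint: 4 + 10 + 9 + 5 = 28.
P(Plant=P1 | Status=maint) = 4/28 = 0.1429.

0.1429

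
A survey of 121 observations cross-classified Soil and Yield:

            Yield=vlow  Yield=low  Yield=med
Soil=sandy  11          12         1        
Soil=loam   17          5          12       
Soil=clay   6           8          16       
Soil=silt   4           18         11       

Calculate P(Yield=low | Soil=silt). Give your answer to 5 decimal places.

0.54545

Total with Soil=silt: 4 + 18 + 11 = 33.
P(Yield=low | Soil=silt) = 18/33 = 0.54545.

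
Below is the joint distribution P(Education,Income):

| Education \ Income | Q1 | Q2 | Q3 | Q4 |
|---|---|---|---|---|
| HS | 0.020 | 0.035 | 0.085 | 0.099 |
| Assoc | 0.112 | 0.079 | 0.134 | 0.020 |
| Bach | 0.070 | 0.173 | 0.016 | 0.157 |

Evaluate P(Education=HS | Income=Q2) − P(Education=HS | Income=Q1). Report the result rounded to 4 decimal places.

P(Income=Q2) = 0.035 + 0.079 + 0.173 = 0.287; P(Education=HS | Income=Q2) = 0.035/0.287 = 0.12195.
P(Income=Q1) = 0.020 + 0.112 + 0.070 = 0.202; P(Education=HS | Income=Q1) = 0.020/0.202 = 0.09901.
Difference = 0.0229.

0.0229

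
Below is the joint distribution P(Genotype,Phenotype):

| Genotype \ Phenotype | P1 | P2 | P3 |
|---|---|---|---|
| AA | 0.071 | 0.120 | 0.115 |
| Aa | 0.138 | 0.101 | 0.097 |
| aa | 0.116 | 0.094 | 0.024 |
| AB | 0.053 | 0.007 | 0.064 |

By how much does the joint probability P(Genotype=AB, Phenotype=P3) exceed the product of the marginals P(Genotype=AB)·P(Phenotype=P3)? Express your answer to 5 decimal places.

0.02680

P(Genotype=AB) = 0.053 + 0.007 + 0.064 = 0.124.
P(Phenotype=P3) = 0.115 + 0.097 + 0.024 + 0.064 = 0.300.
P(Genotype=AB, Phenotype=P3) − P(Genotype=AB)P(Phenotype=P3) = 0.064 − 0.124×0.300 = 0.02680.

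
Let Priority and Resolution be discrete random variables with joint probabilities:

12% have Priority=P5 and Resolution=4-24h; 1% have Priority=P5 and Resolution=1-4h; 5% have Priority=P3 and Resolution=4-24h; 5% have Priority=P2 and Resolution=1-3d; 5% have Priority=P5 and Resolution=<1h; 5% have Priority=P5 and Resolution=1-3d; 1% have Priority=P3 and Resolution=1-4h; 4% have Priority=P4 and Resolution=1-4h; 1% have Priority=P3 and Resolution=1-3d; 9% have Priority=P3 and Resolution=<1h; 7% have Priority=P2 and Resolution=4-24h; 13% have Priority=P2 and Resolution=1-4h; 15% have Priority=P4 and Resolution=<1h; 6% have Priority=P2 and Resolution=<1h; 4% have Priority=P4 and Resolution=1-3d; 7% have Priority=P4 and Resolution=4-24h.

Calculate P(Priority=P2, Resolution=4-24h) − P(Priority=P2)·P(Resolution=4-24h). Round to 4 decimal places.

-0.0261

P(Priority=P2) = 0.06 + 0.13 + 0.07 + 0.05 = 0.31.
P(Resolution=4-24h) = 0.07 + 0.05 + 0.07 + 0.12 = 0.31.
P(Priority=P2, Resolution=4-24h) − P(Priority=P2)P(Resolution=4-24h) = 0.07 − 0.31×0.31 = -0.0261.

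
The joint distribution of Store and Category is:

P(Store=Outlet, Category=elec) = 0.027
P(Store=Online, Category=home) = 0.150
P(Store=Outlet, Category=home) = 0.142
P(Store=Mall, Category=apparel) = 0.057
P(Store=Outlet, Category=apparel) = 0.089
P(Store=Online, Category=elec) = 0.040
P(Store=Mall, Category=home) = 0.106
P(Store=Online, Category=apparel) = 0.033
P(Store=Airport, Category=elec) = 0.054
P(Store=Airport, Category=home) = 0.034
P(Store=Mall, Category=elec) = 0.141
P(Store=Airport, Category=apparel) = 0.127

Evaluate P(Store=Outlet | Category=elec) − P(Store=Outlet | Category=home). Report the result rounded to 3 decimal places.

P(Category=elec) = 0.141 + 0.054 + 0.027 + 0.040 = 0.262; P(Store=Outlet | Category=elec) = 0.027/0.262 = 0.1031.
P(Category=home) = 0.106 + 0.034 + 0.142 + 0.150 = 0.432; P(Store=Outlet | Category=home) = 0.142/0.432 = 0.3287.
Difference = -0.226.

-0.226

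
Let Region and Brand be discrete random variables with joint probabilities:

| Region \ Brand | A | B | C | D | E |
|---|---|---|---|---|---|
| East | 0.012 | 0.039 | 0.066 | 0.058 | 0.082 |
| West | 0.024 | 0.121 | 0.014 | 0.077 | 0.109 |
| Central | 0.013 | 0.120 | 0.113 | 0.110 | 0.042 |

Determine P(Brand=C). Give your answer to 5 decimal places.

0.19300

P(Brand=C) = 0.066 + 0.014 + 0.113 = 0.193.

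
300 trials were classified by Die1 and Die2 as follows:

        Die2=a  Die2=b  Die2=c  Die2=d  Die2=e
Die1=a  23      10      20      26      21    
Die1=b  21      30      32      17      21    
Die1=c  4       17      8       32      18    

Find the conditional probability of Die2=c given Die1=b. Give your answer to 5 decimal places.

Total with Die1=b: 21 + 30 + 32 + 17 + 21 = 121.
P(Die2=c | Die1=b) = 32/121 = 0.26446.

0.26446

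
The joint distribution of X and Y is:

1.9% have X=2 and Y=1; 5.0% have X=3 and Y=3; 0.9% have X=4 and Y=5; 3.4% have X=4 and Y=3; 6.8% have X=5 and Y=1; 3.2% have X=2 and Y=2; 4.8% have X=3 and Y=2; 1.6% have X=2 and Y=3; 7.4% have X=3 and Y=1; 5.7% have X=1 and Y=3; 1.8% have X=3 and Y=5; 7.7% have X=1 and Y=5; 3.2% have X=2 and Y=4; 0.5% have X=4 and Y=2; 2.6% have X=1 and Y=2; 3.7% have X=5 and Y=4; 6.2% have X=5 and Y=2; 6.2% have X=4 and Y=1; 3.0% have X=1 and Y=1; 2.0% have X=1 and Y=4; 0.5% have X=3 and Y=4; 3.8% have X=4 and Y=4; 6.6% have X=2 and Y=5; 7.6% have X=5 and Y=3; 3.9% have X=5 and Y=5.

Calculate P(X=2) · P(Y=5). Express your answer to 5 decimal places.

0.03449

P(X=2) = 0.019 + 0.032 + 0.016 + 0.032 + 0.066 = 0.165.
P(Y=5) = 0.077 + 0.066 + 0.018 + 0.009 + 0.039 = 0.209.
Product: 0.165 × 0.209 = 0.03449.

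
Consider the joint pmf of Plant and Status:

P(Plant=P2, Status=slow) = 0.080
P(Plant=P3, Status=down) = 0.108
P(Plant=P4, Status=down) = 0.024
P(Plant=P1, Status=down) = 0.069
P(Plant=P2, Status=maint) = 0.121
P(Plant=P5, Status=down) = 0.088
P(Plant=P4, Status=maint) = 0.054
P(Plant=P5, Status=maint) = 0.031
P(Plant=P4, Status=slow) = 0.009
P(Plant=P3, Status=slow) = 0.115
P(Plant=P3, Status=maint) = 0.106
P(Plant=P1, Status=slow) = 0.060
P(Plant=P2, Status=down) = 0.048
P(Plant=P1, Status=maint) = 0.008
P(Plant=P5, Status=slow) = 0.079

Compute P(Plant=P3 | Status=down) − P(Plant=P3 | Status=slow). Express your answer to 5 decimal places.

P(Status=down) = 0.069 + 0.048 + 0.108 + 0.024 + 0.088 = 0.337; P(Plant=P3 | Status=down) = 0.108/0.337 = 0.320475.
P(Status=slow) = 0.060 + 0.080 + 0.115 + 0.009 + 0.079 = 0.343; P(Plant=P3 | Status=slow) = 0.115/0.343 = 0.335277.
Difference = -0.01480.

-0.01480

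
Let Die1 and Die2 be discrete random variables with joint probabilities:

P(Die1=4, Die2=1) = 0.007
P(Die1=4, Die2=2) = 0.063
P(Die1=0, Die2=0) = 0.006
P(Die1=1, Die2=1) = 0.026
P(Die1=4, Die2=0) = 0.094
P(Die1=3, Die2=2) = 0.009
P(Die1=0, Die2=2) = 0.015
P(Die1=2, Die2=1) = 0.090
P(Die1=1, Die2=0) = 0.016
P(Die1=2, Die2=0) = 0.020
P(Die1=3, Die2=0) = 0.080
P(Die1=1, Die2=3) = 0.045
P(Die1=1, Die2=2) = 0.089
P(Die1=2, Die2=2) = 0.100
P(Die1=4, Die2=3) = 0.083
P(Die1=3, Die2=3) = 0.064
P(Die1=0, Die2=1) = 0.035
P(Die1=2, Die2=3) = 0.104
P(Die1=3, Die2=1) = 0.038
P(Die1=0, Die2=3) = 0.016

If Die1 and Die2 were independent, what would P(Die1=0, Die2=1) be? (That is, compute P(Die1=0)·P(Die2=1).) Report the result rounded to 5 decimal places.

P(Die1=0) = 0.006 + 0.035 + 0.015 + 0.016 = 0.072.
P(Die2=1) = 0.035 + 0.026 + 0.090 + 0.038 + 0.007 = 0.196.
Product: 0.072 × 0.196 = 0.01411.

0.01411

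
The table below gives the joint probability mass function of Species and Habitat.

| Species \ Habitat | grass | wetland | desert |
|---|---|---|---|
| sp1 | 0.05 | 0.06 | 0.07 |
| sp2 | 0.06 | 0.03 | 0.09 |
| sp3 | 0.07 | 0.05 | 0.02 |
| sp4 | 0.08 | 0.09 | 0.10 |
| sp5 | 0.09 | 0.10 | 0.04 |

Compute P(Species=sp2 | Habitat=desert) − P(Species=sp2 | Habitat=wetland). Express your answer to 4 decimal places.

0.1903

P(Habitat=desert) = 0.07 + 0.09 + 0.02 + 0.10 + 0.04 = 0.32; P(Species=sp2 | Habitat=desert) = 0.09/0.32 = 0.28125.
P(Habitat=wetland) = 0.06 + 0.03 + 0.05 + 0.09 + 0.10 = 0.33; P(Species=sp2 | Habitat=wetland) = 0.03/0.33 = 0.09091.
Difference = 0.1903.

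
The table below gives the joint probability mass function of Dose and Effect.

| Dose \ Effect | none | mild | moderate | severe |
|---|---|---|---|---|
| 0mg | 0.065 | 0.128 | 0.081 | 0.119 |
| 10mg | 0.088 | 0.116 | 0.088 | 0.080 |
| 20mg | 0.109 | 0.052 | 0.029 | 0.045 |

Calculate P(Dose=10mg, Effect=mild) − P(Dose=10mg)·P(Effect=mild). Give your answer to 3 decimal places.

0.006

P(Dose=10mg) = 0.088 + 0.116 + 0.088 + 0.080 = 0.372.
P(Effect=mild) = 0.128 + 0.116 + 0.052 = 0.296.
P(Dose=10mg, Effect=mild) − P(Dose=10mg)P(Effect=mild) = 0.116 − 0.372×0.296 = 0.006.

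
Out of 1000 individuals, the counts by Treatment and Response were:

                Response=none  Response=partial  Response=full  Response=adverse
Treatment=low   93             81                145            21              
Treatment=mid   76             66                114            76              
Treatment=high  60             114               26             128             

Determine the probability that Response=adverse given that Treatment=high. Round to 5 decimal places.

Total with Treatment=high: 60 + 114 + 26 + 128 = 328.
P(Response=adverse | Treatment=high) = 128/328 = 0.39024.

0.39024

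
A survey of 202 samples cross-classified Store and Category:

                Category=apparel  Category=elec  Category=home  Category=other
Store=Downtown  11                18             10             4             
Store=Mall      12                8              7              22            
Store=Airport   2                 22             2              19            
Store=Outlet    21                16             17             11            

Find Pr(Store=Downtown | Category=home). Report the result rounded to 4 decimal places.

Total with Category=home: 10 + 7 + 2 + 17 = 36.
P(Store=Downtown | Category=home) = 10/36 = 0.2778.

0.2778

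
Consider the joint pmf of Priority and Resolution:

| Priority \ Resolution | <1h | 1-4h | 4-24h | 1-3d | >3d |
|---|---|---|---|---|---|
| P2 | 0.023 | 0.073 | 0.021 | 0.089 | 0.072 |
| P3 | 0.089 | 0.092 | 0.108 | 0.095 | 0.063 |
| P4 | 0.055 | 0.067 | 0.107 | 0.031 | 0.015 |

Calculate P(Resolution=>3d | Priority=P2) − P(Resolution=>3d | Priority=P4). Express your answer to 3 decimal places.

P(Priority=P2) = 0.023 + 0.073 + 0.021 + 0.089 + 0.072 = 0.278; P(Resolution=>3d | Priority=P2) = 0.072/0.278 = 0.2590.
P(Priority=P4) = 0.055 + 0.067 + 0.107 + 0.031 + 0.015 = 0.275; P(Resolution=>3d | Priority=P4) = 0.015/0.275 = 0.0545.
Difference = 0.204.

0.204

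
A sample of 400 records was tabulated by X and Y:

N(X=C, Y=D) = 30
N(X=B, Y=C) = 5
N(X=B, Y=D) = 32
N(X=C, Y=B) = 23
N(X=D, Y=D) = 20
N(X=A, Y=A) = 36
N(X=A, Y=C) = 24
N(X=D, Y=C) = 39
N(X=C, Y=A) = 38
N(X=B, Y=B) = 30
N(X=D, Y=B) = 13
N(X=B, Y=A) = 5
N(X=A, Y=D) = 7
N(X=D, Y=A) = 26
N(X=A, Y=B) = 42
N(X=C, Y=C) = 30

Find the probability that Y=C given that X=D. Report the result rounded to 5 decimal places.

0.39796

Total with X=D: 26 + 13 + 39 + 20 = 98.
P(Y=C | X=D) = 39/98 = 0.39796.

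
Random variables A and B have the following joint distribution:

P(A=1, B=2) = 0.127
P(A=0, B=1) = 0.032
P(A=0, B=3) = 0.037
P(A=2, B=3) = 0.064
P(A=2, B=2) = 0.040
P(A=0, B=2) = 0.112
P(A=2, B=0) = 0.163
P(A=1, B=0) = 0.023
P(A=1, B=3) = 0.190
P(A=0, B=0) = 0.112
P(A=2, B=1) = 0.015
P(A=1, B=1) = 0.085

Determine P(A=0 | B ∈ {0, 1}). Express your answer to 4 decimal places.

P(B=0) = 0.112 + 0.023 + 0.163 = 0.298.
P(B=1) = 0.032 + 0.085 + 0.015 = 0.132.
P(B ∈ {0, 1}) = 0.298 + 0.132 = 0.430; P(A=0, B ∈ {0, 1}) = 0.112 + 0.032 = 0.144.
P(A=0 | B ∈ {0, 1}) = 0.144/0.430 = 0.3349.

0.3349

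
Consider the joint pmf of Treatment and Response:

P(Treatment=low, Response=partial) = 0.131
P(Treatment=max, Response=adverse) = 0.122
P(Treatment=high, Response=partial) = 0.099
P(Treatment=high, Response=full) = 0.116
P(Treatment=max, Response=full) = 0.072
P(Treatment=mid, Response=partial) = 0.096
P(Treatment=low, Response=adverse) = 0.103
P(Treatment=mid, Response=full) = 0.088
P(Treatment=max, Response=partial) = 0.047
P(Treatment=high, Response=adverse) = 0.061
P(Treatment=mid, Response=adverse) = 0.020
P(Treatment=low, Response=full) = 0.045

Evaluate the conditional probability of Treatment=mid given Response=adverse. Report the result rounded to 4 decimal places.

0.0654

P(Response=adverse) = 0.103 + 0.020 + 0.061 + 0.122 = 0.306.
P(Treatment=mid | Response=adverse) = 0.020/0.306 = 0.0654.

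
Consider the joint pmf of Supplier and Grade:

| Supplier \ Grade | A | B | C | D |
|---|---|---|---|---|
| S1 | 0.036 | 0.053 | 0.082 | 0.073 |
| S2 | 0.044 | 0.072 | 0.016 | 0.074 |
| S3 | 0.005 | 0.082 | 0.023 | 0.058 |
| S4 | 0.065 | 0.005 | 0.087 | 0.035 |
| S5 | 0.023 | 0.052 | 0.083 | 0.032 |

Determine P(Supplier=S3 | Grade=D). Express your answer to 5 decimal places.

0.21324

P(Grade=D) = 0.073 + 0.074 + 0.058 + 0.035 + 0.032 = 0.272.
P(Supplier=S3 | Grade=D) = 0.058/0.272 = 0.21324.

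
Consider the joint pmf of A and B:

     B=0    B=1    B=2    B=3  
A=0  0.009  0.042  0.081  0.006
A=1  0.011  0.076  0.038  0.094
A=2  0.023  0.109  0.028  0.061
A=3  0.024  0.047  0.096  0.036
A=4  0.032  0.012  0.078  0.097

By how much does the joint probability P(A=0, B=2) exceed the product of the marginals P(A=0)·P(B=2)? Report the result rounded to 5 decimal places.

0.03670

P(A=0) = 0.009 + 0.042 + 0.081 + 0.006 = 0.138.
P(B=2) = 0.081 + 0.038 + 0.028 + 0.096 + 0.078 = 0.321.
P(A=0, B=2) − P(A=0)P(B=2) = 0.081 − 0.138×0.321 = 0.03670.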